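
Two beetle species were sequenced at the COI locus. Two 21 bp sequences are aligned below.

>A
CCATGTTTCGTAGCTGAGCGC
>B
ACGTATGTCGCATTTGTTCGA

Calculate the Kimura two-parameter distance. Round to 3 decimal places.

0.761

Of 21 sites, 4 differences are transitions and 6 are transversions, so P = 4/21 ≈ 0.190476 and Q = 6/21 ≈ 0.285714.
Under the Kimura two-parameter model, d = −½ ln(1 − 2P − Q) − ¼ ln(1 − 2Q).
1 − 2P − Q = 0.333334, giving −½ ln(0.333334) = 0.549305.
1 − 2Q = 0.428572, giving −¼ ln(0.428572) = 0.211824.
d = 0.549305 + 0.211824 = 0.761129.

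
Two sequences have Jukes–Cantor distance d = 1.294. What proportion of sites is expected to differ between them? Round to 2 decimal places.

0.62

p = (3/4)(1 − e^(−4d/3)) = 0.75 × (1 − e^(-1.725333)) = 0.75 × (1 − 0.178114) = 0.616415.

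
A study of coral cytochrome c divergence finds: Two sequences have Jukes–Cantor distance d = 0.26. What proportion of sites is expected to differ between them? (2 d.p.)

p = (3/4)(1 − e^(−4d/3)) = 0.75 × (1 − e^(-0.346667)) = 0.75 × (1 − 0.707041) = 0.219719.

0.22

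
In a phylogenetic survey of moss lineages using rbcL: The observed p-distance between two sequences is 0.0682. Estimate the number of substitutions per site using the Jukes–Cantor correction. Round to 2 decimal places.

0.07

d = −(3/4) ln(1 − 4p/3) = −0.75 ln(1 − 0.090933) = −0.75 ln(0.909067)
  = −0.75 × (-0.095336) = 0.071502 substitutions/site.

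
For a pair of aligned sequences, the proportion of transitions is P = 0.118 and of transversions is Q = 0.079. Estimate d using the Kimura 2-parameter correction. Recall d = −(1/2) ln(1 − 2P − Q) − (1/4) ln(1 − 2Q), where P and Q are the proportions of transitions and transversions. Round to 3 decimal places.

0.232

Under the Kimura two-parameter model, d = −½ ln(1 − 2P − Q) − ¼ ln(1 − 2Q).
1 − 2P − Q = 0.685, giving −½ ln(0.685) = 0.189168.
1 − 2Q = 0.842, giving −¼ ln(0.842) = 0.042994.
d = 0.189168 + 0.042994 = 0.232162.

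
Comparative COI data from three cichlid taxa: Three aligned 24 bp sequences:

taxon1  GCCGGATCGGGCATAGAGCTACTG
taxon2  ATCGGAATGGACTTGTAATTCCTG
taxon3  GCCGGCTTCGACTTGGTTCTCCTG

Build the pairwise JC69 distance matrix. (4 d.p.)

d(taxon1,taxon2) = 0.7083, d(taxon1,taxon3) = 0.5199, d(taxon2,taxon3) = 0.5199

taxon1–taxon2: 11/24 sites differ → p ≈ 0.458333, d = −0.75 ln(1 − 0.611111) = 0.708346 ≈ 0.7083.
taxon1–taxon3: 9/24 sites differ → p = 0.375, d = −0.75 ln(1 − 0.5) = 0.519860 ≈ 0.5199.
taxon2–taxon3: 9/24 sites differ → p = 0.375, d = −0.75 ln(1 − 0.5) = 0.519860 ≈ 0.5199.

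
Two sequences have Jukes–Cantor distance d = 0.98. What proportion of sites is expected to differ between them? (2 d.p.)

0.55

p = (3/4)(1 − e^(−4d/3)) = 0.75 × (1 − e^(-1.306667)) = 0.75 × (1 − 0.270721) = 0.546959.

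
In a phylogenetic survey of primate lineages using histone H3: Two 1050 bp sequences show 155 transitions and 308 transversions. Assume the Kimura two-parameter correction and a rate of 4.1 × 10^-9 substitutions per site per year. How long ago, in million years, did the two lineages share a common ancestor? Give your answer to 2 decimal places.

P = 155/1050 ≈ 0.147619 and Q = 308/1050 ≈ 0.293333.
Under the Kimura two-parameter model, d = −½ ln(1 − 2P − Q) − ¼ ln(1 − 2Q).
1 − 2P − Q = 0.411429, giving −½ ln(0.411429) = 0.444059.
1 − 2Q = 0.413334, giving −¼ ln(0.413334) = 0.220875.
d = 0.444059 + 0.220875 = 0.664934.
Under a molecular clock d = 2μt, so t = d/(2μ) = 0.664934 / (2 × 4.1 × 10^-9) = 81.09 million years.

81.09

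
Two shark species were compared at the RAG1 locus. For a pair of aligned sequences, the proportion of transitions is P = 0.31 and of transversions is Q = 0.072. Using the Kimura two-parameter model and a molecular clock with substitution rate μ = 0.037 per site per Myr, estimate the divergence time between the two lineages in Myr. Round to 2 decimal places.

8.48

Under the Kimura two-parameter model, d = −½ ln(1 − 2P − Q) − ¼ ln(1 − 2Q).
1 − 2P − Q = 0.308, giving −½ ln(0.308) = 0.588828.
1 − 2Q = 0.856, giving −¼ ln(0.856) = 0.038871.
d = 0.588828 + 0.038871 = 0.627699.
Under a molecular clock d = 2μt, so t = d/(2μ) = 0.627699 / (2 × 0.037) = 8.48 Myr.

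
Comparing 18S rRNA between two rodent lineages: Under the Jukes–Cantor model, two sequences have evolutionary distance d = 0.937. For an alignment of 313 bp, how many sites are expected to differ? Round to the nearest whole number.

Invert JC69: p = (3/4)(1 − e^(−4d/3)) = 0.75 × (1 − e^(-1.249333)) = 0.75 × (1 − 0.286696) = 0.534978.
Expected differing sites = pL ≈ 0.534978 × 313 = 167.448114 ≈ 167.

167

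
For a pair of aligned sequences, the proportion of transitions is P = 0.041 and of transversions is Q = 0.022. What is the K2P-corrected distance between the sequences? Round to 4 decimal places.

Under the Kimura two-parameter model, d = −½ ln(1 − 2P − Q) − ¼ ln(1 − 2Q).
1 − 2P − Q = 0.896, giving −½ ln(0.896) = 0.054907.
1 − 2Q = 0.956, giving −¼ ln(0.956) = 0.011249.
d = 0.054907 + 0.011249 = 0.066156.

0.0662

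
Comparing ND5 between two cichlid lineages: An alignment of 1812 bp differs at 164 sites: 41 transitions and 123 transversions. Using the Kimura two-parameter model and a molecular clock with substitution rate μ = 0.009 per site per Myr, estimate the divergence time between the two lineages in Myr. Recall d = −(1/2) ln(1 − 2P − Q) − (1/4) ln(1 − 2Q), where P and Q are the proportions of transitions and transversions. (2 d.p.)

5.36

P = 41/1812 ≈ 0.022627 and Q = 123/1812 ≈ 0.067881.
Under the Kimura two-parameter model, d = −½ ln(1 − 2P − Q) − ¼ ln(1 − 2Q).
1 − 2P − Q = 0.886865, giving −½ ln(0.886865) = 0.060031.
1 − 2Q = 0.864238, giving −¼ ln(0.864238) = 0.036477.
d = 0.060031 + 0.036477 = 0.096508.
Under a molecular clock d = 2μt, so t = d/(2μ) = 0.096508 / (2 × 0.009) = 5.36 Myr.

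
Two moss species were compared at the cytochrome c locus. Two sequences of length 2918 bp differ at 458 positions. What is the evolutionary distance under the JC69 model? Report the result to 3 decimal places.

0.176

p = 458/2918 ≈ 0.156957.
d = −(3/4) ln(1 − 4p/3) = −0.75 ln(1 − 0.209276) = −0.75 ln(0.790724)
  = −0.75 × (-0.234806) = 0.176105 substitutions/site.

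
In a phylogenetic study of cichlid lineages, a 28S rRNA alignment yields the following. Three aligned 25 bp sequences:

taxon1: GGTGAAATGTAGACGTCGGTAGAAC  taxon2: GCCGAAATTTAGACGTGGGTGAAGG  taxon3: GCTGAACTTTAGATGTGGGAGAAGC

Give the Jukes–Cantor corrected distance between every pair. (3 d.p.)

d(taxon1,taxon2) = 0.417, d(taxon1,taxon3) = 0.490, d(taxon2,taxon3) = 0.233

taxon1–taxon2: 8/25 sites differ → p = 0.32, d = −0.75 ln(1 − 0.426667) = 0.417216 ≈ 0.417.
taxon1–taxon3: 9/25 sites differ → p = 0.36, d = −0.75 ln(1 − 0.48) = 0.490445 ≈ 0.490.
taxon2–taxon3: 5/25 sites differ → p = 0.2, d = −0.75 ln(1 − 0.266667) = 0.232617 ≈ 0.233.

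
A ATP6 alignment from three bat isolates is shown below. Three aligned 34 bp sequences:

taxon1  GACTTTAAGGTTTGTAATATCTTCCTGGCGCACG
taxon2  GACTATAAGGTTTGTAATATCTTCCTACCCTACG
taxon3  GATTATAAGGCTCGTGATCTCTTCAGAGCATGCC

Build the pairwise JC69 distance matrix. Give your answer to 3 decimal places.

d(taxon1,taxon2) = 0.164, d(taxon1,taxon3) = 0.535, d(taxon2,taxon3) = 0.423

taxon1–taxon2: 5/34 sites differ → p ≈ 0.147059, d = −0.75 ln(1 − 0.196079) = 0.163691 ≈ 0.164.
taxon1–taxon3: 13/34 sites differ → p ≈ 0.382353, d = −0.75 ln(1 − 0.509804) = 0.534712 ≈ 0.535.
taxon2–taxon3: 11/34 sites differ → p ≈ 0.323529, d = −0.75 ln(1 − 0.431372) = 0.423397 ≈ 0.423.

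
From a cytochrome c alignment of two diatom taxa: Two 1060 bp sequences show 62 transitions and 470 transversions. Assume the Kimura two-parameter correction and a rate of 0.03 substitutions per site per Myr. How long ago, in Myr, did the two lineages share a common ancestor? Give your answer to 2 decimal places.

P = 62/1060 ≈ 0.058491 and Q = 470/1060 ≈ 0.443396.
Under the Kimura two-parameter model, d = −½ ln(1 − 2P − Q) − ¼ ln(1 − 2Q).
1 − 2P − Q = 0.439622, giving −½ ln(0.439622) = 0.410920.
1 − 2Q = 0.113208, giving −¼ ln(0.113208) = 0.544632.
d = 0.410920 + 0.544632 = 0.955552.
Under a molecular clock d = 2μt, so t = d/(2μ) = 0.955552 / (2 × 0.03) = 15.93 Myr.

15.93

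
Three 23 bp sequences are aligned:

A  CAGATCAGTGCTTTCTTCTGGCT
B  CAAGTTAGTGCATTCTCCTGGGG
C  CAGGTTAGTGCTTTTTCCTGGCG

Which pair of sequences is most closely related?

A–B: 7/23 differ, p = 0.304, d = 0.390.
A–C: 5/23 differ, p = 0.217, d = 0.257.
B–C: 4/23 differ, p = 0.174, d = 0.198.
The smallest distance is between B and C.

B and C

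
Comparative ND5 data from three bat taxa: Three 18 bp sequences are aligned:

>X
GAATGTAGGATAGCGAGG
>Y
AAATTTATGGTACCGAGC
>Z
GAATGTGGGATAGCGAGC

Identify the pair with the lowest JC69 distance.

X–Y: 6/18 differ, p = 0.333, d = 0.441.
X–Z: 2/18 differ, p = 0.111, d = 0.120.
Y–Z: 6/18 differ, p = 0.333, d = 0.441.
The smallest distance is between X and Z.

X and Z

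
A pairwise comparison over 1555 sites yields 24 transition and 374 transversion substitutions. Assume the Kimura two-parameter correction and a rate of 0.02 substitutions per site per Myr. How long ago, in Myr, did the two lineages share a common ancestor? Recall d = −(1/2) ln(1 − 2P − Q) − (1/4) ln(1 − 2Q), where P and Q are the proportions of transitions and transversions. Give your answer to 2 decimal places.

P = 24/1555 ≈ 0.015434 and Q = 374/1555 ≈ 0.240514.
Under the Kimura two-parameter model, d = −½ ln(1 − 2P − Q) − ¼ ln(1 − 2Q).
1 − 2P − Q = 0.728618, giving −½ ln(0.728618) = 0.158303.
1 − 2Q = 0.518972, giving −¼ ln(0.518972) = 0.163976.
d = 0.158303 + 0.163976 = 0.322279.
Under a molecular clock d = 2μt, so t = d/(2μ) = 0.322279 / (2 × 0.02) = 8.06 Myr.

8.06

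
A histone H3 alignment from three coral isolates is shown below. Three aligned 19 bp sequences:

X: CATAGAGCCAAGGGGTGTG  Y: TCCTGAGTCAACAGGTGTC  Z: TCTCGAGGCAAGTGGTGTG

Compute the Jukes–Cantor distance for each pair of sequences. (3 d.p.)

d(X,Y) = 0.618, d(X,Z) = 0.324, d(Y,Z) = 0.410

X–Y: 8/19 sites differ → p ≈ 0.421053, d = −0.75 ln(1 − 0.561404) = 0.618132 ≈ 0.618.
X–Z: 5/19 sites differ → p ≈ 0.263158, d = −0.75 ln(1 − 0.350877) = 0.324100 ≈ 0.324.
Y–Z: 6/19 sites differ → p ≈ 0.315789, d = −0.75 ln(1 − 0.421052) = 0.409907 ≈ 0.410.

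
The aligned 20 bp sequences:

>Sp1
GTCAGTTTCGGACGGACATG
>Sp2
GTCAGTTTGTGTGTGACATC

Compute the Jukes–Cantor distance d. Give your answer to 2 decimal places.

0.38

The sequences differ at 6 of 20 sites (9, 10, 12, 13, 14, 20), so p = 6/20 = 0.3.
d = −(3/4) ln(1 − 4p/3) = −0.75 ln(1 − 0.4) = −0.75 ln(0.6)
  = −0.75 × (-0.510826) = 0.383120 substitutions/site.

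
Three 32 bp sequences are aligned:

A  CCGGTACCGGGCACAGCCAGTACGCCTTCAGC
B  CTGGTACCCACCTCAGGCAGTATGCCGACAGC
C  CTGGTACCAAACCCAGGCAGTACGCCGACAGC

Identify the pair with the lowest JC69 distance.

A–B: 9/32 differ, p = 0.281, d = 0.353.
A–C: 8/32 differ, p = 0.250, d = 0.304.
B–C: 4/32 differ, p = 0.125, d = 0.137.
The smallest distance is between B and C.

B and C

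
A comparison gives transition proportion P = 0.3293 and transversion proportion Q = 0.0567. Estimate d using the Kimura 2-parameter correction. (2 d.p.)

Under the Kimura two-parameter model, d = −½ ln(1 − 2P − Q) − ¼ ln(1 − 2Q).
1 − 2P − Q = 0.2847, giving −½ ln(0.2847) = 0.628160.
1 − 2Q = 0.8866, giving −¼ ln(0.8866) = 0.030090.
d = 0.628160 + 0.030090 = 0.658250.

0.66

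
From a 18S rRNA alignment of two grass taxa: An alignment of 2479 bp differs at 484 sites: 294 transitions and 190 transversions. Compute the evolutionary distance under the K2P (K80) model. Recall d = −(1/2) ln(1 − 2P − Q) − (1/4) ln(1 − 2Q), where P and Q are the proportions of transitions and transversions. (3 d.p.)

P = 294/2479 ≈ 0.118596 and Q = 190/2479 ≈ 0.076644.
Under the Kimura two-parameter model, d = −½ ln(1 − 2P − Q) − ¼ ln(1 − 2Q).
1 − 2P − Q = 0.686164, giving −½ ln(0.686164) = 0.188319.
1 − 2Q = 0.846712, giving −¼ ln(0.846712) = 0.041599.
d = 0.188319 + 0.041599 = 0.229918.

0.230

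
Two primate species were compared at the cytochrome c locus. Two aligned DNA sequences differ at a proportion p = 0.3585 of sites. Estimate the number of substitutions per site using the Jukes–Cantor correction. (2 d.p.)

0.49

d = −(3/4) ln(1 − 4p/3) = −0.75 ln(1 − 0.478) = −0.75 ln(0.522)
  = −0.75 × (-0.650088) = 0.487566 substitutions/site.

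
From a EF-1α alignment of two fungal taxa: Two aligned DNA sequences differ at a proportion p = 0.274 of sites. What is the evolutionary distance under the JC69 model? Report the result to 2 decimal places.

0.34

d = −(3/4) ln(1 − 4p/3) = −0.75 ln(1 − 0.365333) = −0.75 ln(0.634667)
  = −0.75 × (-0.454655) = 0.340991 substitutions/site.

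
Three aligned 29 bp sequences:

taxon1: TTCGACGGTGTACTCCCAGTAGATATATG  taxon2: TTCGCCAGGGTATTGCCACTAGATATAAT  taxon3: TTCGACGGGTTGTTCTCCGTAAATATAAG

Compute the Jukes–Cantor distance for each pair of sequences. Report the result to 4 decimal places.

taxon1–taxon2: 8/29 sites differ → p ≈ 0.275862, d = −0.75 ln(1 − 0.367816) = 0.343931 ≈ 0.3439.
taxon1–taxon3: 8/29 sites differ → p ≈ 0.275862, d = −0.75 ln(1 − 0.367816) = 0.343931 ≈ 0.3439.
taxon2–taxon3: 10/29 sites differ → p ≈ 0.344828, d = −0.75 ln(1 − 0.459771) = 0.461822 ≈ 0.4618.

d(taxon1,taxon2) = 0.3439, d(taxon1,taxon3) = 0.3439, d(taxon2,taxon3) = 0.4618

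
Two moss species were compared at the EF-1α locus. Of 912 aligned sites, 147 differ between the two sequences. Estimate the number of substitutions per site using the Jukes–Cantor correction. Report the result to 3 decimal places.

0.181

p = 147/912 ≈ 0.161184.
d = −(3/4) ln(1 − 4p/3) = −0.75 ln(1 − 0.214912) = −0.75 ln(0.785088)
  = −0.75 × (-0.241959) = 0.181469 substitutions/site.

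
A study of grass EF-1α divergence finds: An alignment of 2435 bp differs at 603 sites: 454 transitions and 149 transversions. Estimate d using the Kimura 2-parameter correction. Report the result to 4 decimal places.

P = 454/2435 ≈ 0.186448 and Q = 149/2435 ≈ 0.061191.
Under the Kimura two-parameter model, d = −½ ln(1 − 2P − Q) − ¼ ln(1 − 2Q).
1 − 2P − Q = 0.565913, giving −½ ln(0.565913) = 0.284657.
1 − 2Q = 0.877618, giving −¼ ln(0.877618) = 0.032636.
d = 0.284657 + 0.032636 = 0.317293.

0.3173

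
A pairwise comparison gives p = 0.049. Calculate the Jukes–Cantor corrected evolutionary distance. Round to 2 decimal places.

d = −(3/4) ln(1 − 4p/3) = −0.75 ln(1 − 0.065333) = −0.75 ln(0.934667)
  = −0.75 × (-0.067565) = 0.050674 substitutions/site.

0.05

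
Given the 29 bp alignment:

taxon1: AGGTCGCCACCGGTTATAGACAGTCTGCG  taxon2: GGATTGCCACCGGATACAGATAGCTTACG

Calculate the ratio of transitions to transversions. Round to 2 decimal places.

Transitions are A↔G and C↔T; transversions are all other mismatches.
Transitions: 8. Transversions: 1.
R = 8/1 = 8.00.

8.00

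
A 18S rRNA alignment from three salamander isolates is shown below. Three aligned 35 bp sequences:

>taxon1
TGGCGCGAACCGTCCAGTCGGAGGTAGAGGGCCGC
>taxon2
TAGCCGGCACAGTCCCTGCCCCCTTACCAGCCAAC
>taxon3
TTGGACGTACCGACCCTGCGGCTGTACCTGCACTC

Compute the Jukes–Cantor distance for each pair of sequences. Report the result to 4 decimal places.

taxon1–taxon2: 19/35 sites differ → p ≈ 0.542857, d = −0.75 ln(1 − 0.723809) = 0.964997 ≈ 0.9650.
taxon1–taxon3: 16/35 sites differ → p ≈ 0.457143, d = −0.75 ln(1 − 0.609524) = 0.705292 ≈ 0.7053.
taxon2–taxon3: 15/35 sites differ → p ≈ 0.428571, d = −0.75 ln(1 − 0.571428) = 0.635472 ≈ 0.6355.

d(taxon1,taxon2) = 0.9650, d(taxon1,taxon3) = 0.7053, d(taxon2,taxon3) = 0.6355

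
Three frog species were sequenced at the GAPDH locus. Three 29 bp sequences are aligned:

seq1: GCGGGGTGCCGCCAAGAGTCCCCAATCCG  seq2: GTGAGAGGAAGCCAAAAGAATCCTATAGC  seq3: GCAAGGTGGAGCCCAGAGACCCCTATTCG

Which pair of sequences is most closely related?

seq1–seq2: 14/29 differ, p = 0.483, d = 0.774.
seq1–seq3: 8/29 differ, p = 0.276, d = 0.344.
seq2–seq3: 12/29 differ, p = 0.414, d = 0.602.
The smallest distance is between seq1 and seq3.

seq1 and seq3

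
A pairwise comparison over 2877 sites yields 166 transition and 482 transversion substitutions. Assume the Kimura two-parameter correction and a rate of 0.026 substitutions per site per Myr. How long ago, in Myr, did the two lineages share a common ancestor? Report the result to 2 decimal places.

5.16

P = 166/2877 ≈ 0.057699 and Q = 482/2877 ≈ 0.167536.
Under the Kimura two-parameter model, d = −½ ln(1 − 2P − Q) − ¼ ln(1 − 2Q).
1 − 2P − Q = 0.717066, giving −½ ln(0.717066) = 0.166294.
1 − 2Q = 0.664928, giving −¼ ln(0.664928) = 0.102019.
d = 0.166294 + 0.102019 = 0.268313.
Under a molecular clock d = 2μt, so t = d/(2μ) = 0.268313 / (2 × 0.026) = 5.16 Myr.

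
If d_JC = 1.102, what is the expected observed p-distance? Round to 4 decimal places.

p = (3/4)(1 − e^(−4d/3)) = 0.75 × (1 − e^(-1.469333)) = 0.75 × (1 − 0.230079) = 0.577441.

0.5774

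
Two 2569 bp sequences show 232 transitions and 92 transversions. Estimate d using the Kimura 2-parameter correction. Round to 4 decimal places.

0.1405

P = 232/2569 ≈ 0.090308 and Q = 92/2569 ≈ 0.035812.
Under the Kimura two-parameter model, d = −½ ln(1 − 2P − Q) − ¼ ln(1 − 2Q).
1 − 2P − Q = 0.783572, giving −½ ln(0.783572) = 0.121946.
1 − 2Q = 0.928376, giving −¼ ln(0.928376) = 0.018580.
d = 0.121946 + 0.018580 = 0.140526.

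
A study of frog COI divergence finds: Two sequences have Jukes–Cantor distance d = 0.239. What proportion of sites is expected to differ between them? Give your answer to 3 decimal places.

0.205

p = (3/4)(1 − e^(−4d/3)) = 0.75 × (1 − e^(-0.318667)) = 0.75 × (1 − 0.727118) = 0.204662.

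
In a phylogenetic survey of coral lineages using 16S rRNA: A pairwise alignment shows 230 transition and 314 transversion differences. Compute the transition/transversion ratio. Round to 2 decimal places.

R = 230/314 = 0.732484… ≈ 0.73 (to 2 d.p.).

0.73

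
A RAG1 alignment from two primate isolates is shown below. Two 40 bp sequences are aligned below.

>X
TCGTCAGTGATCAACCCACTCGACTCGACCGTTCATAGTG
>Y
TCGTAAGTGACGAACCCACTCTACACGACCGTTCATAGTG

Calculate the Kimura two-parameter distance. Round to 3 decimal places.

0.137

Of 40 sites, 1 differences are transitions and 4 are transversions, so P = 1/40 = 0.025 and Q = 4/40 = 0.1.
Under the Kimura two-parameter model, d = −½ ln(1 − 2P − Q) − ¼ ln(1 − 2Q).
1 − 2P − Q = 0.85, giving −½ ln(0.85) = 0.081259.
1 − 2Q = 0.8, giving −¼ ln(0.8) = 0.055786.
d = 0.081259 + 0.055786 = 0.137045.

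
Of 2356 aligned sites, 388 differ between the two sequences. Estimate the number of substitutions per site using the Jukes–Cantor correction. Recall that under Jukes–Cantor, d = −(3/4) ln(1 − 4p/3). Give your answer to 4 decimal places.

0.1859

p = 388/2356 ≈ 0.164686.
d = −(3/4) ln(1 − 4p/3) = −0.75 ln(1 − 0.219581) = −0.75 ln(0.780419)
  = −0.75 × (-0.247924) = 0.185943 substitutions/site.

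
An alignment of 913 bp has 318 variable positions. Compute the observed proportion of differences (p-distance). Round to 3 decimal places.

p = 318/913 = 0.348302… ≈ 0.348 (to 3 d.p.).

0.348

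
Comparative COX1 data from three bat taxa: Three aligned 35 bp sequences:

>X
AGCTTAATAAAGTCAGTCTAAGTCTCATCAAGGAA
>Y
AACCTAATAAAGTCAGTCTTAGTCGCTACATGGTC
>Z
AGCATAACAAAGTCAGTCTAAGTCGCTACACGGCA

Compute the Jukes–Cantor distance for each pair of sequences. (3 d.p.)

X–Y: 9/35 sites differ → p ≈ 0.257143, d = −0.75 ln(1 − 0.342857) = 0.314890 ≈ 0.315.
X–Z: 7/35 sites differ → p = 0.2, d = −0.75 ln(1 − 0.266667) = 0.232617 ≈ 0.233.
Y–Z: 7/35 sites differ → p = 0.2, d = −0.75 ln(1 − 0.266667) = 0.232617 ≈ 0.233.

d(X,Y) = 0.315, d(X,Z) = 0.233, d(Y,Z) = 0.233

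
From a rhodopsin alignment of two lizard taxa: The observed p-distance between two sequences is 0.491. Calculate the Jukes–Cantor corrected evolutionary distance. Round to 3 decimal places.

0.797

d = −(3/4) ln(1 − 4p/3) = −0.75 ln(1 − 0.654667) = −0.75 ln(0.345333)
  = −0.75 × (-1.063246) = 0.797435 substitutions/site.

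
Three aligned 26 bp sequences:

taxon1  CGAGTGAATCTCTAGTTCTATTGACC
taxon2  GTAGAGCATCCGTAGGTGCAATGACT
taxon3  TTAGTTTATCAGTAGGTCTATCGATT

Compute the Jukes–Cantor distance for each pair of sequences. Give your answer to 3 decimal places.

taxon1–taxon2: 11/26 sites differ → p ≈ 0.423077, d = −0.75 ln(1 − 0.564103) = 0.622762 ≈ 0.623.
taxon1–taxon3: 10/26 sites differ → p ≈ 0.384615, d = −0.75 ln(1 − 0.51282) = 0.539341 ≈ 0.539.
taxon2–taxon3: 10/26 sites differ → p ≈ 0.384615, d = −0.75 ln(1 − 0.51282) = 0.539341 ≈ 0.539.

d(taxon1,taxon2) = 0.623, d(taxon1,taxon3) = 0.539, d(taxon2,taxon3) = 0.539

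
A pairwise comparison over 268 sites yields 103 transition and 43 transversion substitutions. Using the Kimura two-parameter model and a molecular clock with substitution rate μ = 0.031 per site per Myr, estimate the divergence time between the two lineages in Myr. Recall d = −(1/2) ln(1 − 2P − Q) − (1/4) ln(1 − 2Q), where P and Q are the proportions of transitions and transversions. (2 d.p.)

22.90

P = 103/268 ≈ 0.384328 and Q = 43/268 ≈ 0.160448.
Under the Kimura two-parameter model, d = −½ ln(1 − 2P − Q) − ¼ ln(1 − 2Q).
1 − 2P − Q = 0.070896, giving −½ ln(0.070896) = 1.323271.
1 − 2Q = 0.679104, giving −¼ ln(0.679104) = 0.096745.
d = 1.323271 + 0.096745 = 1.420016.
Under a molecular clock d = 2μt, so t = d/(2μ) = 1.420016 / (2 × 0.031) = 22.90 Myr.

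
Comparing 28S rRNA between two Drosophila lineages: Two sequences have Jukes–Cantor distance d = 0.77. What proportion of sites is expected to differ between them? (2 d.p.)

0.48

p = (3/4)(1 − e^(−4d/3)) = 0.75 × (1 − e^(-1.026667)) = 0.75 × (1 − 0.358199) = 0.481351.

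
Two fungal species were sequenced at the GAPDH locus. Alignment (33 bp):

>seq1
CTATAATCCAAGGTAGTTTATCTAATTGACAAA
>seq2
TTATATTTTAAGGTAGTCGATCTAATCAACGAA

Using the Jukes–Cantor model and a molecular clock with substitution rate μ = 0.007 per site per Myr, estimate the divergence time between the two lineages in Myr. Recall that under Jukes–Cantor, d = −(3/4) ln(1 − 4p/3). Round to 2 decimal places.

The sequences differ at 9 of 33 sites (1, 6, 8, 9, 18, 19, 27, 28, 31), so p = 9/33 ≈ 0.272727.
d = −(3/4) ln(1 − 4p/3) = −0.75 ln(1 − 0.363636) = −0.75 ln(0.636364)
  = −0.75 × (-0.451985) = 0.338989 substitutions/site.
Under a molecular clock d = 2μt, so t = d/(2μ) = 0.338989 / (2 × 0.007) = 24.21 Myr.

24.21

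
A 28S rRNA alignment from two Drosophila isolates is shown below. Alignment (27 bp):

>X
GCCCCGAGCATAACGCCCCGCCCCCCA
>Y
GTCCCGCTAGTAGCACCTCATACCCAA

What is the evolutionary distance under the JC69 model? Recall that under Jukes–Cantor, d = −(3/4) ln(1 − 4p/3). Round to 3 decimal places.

0.673

The sequences differ at 12 of 27 sites, so p = 12/27 ≈ 0.444444.
d = −(3/4) ln(1 − 4p/3) = −0.75 ln(1 − 0.592592) = −0.75 ln(0.407408)
  = −0.75 × (-0.897940) = 0.673455 substitutions/site.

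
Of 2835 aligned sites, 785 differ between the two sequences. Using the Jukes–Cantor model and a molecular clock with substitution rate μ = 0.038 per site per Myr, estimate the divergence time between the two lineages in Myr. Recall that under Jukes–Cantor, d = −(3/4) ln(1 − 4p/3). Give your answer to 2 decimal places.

p = 785/2835 ≈ 0.276896.
d = −(3/4) ln(1 − 4p/3) = −0.75 ln(1 − 0.369195) = −0.75 ln(0.630805)
  = −0.75 × (-0.460758) = 0.345569 substitutions/site.
Under a molecular clock d = 2μt, so t = d/(2μ) = 0.345569 / (2 × 0.038) = 4.55 Myr.

4.55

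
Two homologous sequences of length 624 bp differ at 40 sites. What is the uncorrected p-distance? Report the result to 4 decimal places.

0.0641

p = 40/624 = 0.064102… ≈ 0.0641 (to 4 d.p.).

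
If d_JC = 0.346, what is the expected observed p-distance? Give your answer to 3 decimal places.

0.277

p = (3/4)(1 − e^(−4d/3)) = 0.75 × (1 − e^(-0.461333)) = 0.75 × (1 − 0.630443) = 0.277168.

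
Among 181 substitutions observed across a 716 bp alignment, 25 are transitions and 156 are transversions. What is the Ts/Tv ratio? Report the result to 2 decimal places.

0.16

R = 25/156 = 0.160256… ≈ 0.16 (to 2 d.p.).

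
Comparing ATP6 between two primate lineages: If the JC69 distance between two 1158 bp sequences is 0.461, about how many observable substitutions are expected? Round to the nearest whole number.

Invert JC69: p = (3/4)(1 − e^(−4d/3)) = 0.75 × (1 − e^(-0.614667)) = 0.75 × (1 − 0.540821) = 0.344384.
Expected differing sites = pL ≈ 0.344384 × 1158 = 398.796672 ≈ 399.

399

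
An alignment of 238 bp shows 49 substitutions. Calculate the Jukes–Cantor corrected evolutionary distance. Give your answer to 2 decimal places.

p = 49/238 ≈ 0.205882.
d = −(3/4) ln(1 − 4p/3) = −0.75 ln(1 − 0.274509) = −0.75 ln(0.725491)
  = −0.75 × (-0.320907) = 0.240680 substitutions/site.

0.24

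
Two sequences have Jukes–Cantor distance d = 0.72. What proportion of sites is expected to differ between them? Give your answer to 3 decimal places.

0.463

p = (3/4)(1 − e^(−4d/3)) = 0.75 × (1 − e^(-0.96)) = 0.75 × (1 − 0.382893) = 0.462830.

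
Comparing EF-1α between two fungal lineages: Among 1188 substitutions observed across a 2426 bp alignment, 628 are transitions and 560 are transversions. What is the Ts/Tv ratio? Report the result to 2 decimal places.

R = 628/560 = 1.121428… ≈ 1.12 (to 2 d.p.).

1.12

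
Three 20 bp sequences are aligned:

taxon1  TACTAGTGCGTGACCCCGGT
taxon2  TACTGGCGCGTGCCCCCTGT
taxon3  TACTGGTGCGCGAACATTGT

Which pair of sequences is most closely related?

taxon1 and taxon2

taxon1–taxon2: 4/20 differ, p = 0.200, d = 0.233.
taxon1–taxon3: 6/20 differ, p = 0.300, d = 0.383.
taxon2–taxon3: 6/20 differ, p = 0.300, d = 0.383.
The smallest distance is between taxon1 and taxon2.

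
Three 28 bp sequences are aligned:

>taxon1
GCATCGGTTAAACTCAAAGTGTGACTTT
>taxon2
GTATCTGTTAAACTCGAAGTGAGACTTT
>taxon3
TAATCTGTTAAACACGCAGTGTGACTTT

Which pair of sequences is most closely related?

taxon1 and taxon2

taxon1–taxon2: 4/28 differ, p = 0.143, d = 0.158.
taxon1–taxon3: 6/28 differ, p = 0.214, d = 0.252.
taxon2–taxon3: 5/28 differ, p = 0.179, d = 0.204.
The smallest distance is between taxon1 and taxon2.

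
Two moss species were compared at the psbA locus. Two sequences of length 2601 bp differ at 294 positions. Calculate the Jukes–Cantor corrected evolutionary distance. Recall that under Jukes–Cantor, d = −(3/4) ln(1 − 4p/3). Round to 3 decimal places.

0.123

p = 294/2601 ≈ 0.113033.
d = −(3/4) ln(1 − 4p/3) = −0.75 ln(1 − 0.150711) = −0.75 ln(0.849289)
  = −0.75 × (-0.163356) = 0.122517 substitutions/site.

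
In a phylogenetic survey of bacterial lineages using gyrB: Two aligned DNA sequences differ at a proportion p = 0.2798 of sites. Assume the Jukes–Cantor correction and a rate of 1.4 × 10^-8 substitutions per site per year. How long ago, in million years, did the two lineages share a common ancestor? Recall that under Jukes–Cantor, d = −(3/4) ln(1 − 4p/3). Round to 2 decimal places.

12.51

d = −(3/4) ln(1 − 4p/3) = −0.75 ln(1 − 0.373067) = −0.75 ln(0.626933)
  = −0.75 × (-0.466916) = 0.350187 substitutions/site.
Under a molecular clock d = 2μt, so t = d/(2μ) = 0.350187 / (2 × 1.4 × 10^-8) = 12.51 million years.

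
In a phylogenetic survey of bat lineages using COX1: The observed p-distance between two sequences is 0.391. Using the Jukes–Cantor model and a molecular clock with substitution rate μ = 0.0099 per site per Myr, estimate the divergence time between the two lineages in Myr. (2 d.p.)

d = −(3/4) ln(1 − 4p/3) = −0.75 ln(1 − 0.521333) = −0.75 ln(0.478667)
  = −0.75 × (-0.736750) = 0.552563 substitutions/site.
Under a molecular clock d = 2μt, so t = d/(2μ) = 0.552563 / (2 × 0.0099) = 27.91 Myr.

27.91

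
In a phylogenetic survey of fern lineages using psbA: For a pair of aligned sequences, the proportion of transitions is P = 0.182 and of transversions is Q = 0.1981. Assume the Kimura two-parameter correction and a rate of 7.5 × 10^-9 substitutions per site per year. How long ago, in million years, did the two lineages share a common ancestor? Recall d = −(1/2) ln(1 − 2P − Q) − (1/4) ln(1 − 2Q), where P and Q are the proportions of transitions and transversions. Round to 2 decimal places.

Under the Kimura two-parameter model, d = −½ ln(1 − 2P − Q) − ¼ ln(1 − 2Q).
1 − 2P − Q = 0.4379, giving −½ ln(0.4379) = 0.412882.
1 − 2Q = 0.6038, giving −¼ ln(0.6038) = 0.126128.
d = 0.412882 + 0.126128 = 0.539010.
Under a molecular clock d = 2μt, so t = d/(2μ) = 0.539010 / (2 × 7.5 × 10^-9) = 35.93 million years.

35.93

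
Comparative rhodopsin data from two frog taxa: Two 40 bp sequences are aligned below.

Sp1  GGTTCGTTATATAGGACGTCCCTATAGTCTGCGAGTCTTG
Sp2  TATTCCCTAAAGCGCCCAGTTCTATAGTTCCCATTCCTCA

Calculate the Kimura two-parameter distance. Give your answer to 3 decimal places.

Of 40 sites, 11 differences are transitions and 11 are transversions, so P = 11/40 = 0.275 and Q = 11/40 = 0.275.
Under the Kimura two-parameter model, d = −½ ln(1 − 2P − Q) − ¼ ln(1 − 2Q).
1 − 2P − Q = 0.175, giving −½ ln(0.175) = 0.871485.
1 − 2Q = 0.45, giving −¼ ln(0.45) = 0.199627.
d = 0.871485 + 0.199627 = 1.071112.

1.071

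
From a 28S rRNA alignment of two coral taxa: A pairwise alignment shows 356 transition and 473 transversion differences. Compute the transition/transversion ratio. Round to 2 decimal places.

R = 356/473 = 0.752642… ≈ 0.75 (to 2 d.p.).

0.75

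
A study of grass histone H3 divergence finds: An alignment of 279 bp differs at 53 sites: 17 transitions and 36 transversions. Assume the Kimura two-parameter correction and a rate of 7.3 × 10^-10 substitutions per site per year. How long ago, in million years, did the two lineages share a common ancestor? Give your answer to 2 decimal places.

150.04

P = 17/279 ≈ 0.060932 and Q = 36/279 ≈ 0.129032.
Under the Kimura two-parameter model, d = −½ ln(1 − 2P − Q) − ¼ ln(1 − 2Q).
1 − 2P − Q = 0.749104, giving −½ ln(0.749104) = 0.144439.
1 − 2Q = 0.741936, giving −¼ ln(0.741936) = 0.074623.
d = 0.144439 + 0.074623 = 0.219062.
Under a molecular clock d = 2μt, so t = d/(2μ) = 0.219062 / (2 × 7.3 × 10^-10) = 150.04 million years.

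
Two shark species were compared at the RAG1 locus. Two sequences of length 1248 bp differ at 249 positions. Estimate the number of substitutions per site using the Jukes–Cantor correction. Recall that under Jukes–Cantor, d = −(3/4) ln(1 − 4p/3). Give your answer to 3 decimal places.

p = 249/1248 ≈ 0.199519.
d = −(3/4) ln(1 − 4p/3) = −0.75 ln(1 − 0.266025) = −0.75 ln(0.733975)
  = −0.75 × (-0.309280) = 0.231960 substitutions/site.

0.232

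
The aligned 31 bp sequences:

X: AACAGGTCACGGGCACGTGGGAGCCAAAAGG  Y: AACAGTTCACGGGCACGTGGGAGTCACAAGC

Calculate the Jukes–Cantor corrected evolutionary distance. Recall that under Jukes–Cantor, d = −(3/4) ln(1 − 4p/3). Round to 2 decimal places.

The sequences differ at 4 of 31 sites (6, 24, 27, 31), so p = 4/31 ≈ 0.129032.
d = −(3/4) ln(1 − 4p/3) = −0.75 ln(1 − 0.172043) = −0.75 ln(0.827957)
  = −0.75 × (-0.188794) = 0.141596 substitutions/site.

0.14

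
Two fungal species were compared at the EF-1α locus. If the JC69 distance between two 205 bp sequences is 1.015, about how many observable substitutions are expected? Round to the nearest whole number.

114

Invert JC69: p = (3/4)(1 − e^(−4d/3)) = 0.75 × (1 − e^(-1.353333)) = 0.75 × (1 − 0.258378) = 0.556217.
Expected differing sites = pL ≈ 0.556217 × 205 = 114.024485 ≈ 114.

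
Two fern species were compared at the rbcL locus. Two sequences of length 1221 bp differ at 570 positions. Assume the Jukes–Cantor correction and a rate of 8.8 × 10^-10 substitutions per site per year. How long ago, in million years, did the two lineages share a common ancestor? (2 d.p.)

415.07

p = 570/1221 ≈ 0.46683.
d = −(3/4) ln(1 − 4p/3) = −0.75 ln(1 − 0.62244) = −0.75 ln(0.37756)
  = −0.75 × (-0.974026) = 0.730520 substitutions/site.
Under a molecular clock d = 2μt, so t = d/(2μ) = 0.730520 / (2 × 8.8 × 10^-10) = 415.07 million years.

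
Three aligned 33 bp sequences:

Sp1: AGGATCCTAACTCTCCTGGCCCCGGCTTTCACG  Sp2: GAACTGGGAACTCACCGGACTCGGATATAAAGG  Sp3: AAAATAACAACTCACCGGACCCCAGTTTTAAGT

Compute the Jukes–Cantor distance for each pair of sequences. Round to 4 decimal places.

Sp1–Sp2: 18/33 sites differ → p ≈ 0.545455, d = −0.75 ln(1 − 0.727273) = 0.974463 ≈ 0.9745.
Sp1–Sp3: 13/33 sites differ → p ≈ 0.393939, d = −0.75 ln(1 − 0.525252) = 0.558728 ≈ 0.5587.
Sp2–Sp3: 12/33 sites differ → p ≈ 0.363636, d = −0.75 ln(1 − 0.484848) = 0.497470 ≈ 0.4975.

d(Sp1,Sp2) = 0.9745, d(Sp1,Sp3) = 0.5587, d(Sp2,Sp3) = 0.4975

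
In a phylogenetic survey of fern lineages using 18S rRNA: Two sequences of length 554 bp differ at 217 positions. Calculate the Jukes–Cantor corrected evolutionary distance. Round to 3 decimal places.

p = 217/554 ≈ 0.391697.
d = −(3/4) ln(1 − 4p/3) = −0.75 ln(1 − 0.522263) = −0.75 ln(0.477737)
  = −0.75 × (-0.738695) = 0.554021 substitutions/site.

0.554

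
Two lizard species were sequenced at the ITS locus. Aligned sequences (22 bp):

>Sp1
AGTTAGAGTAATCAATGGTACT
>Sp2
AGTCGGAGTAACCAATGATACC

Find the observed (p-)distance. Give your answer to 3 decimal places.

0.227

The sequences differ at 5 of 22 positions (sites 4, 5, 12, 18, 22).
p = 5/22 = 0.227272… ≈ 0.227 (to 3 d.p.).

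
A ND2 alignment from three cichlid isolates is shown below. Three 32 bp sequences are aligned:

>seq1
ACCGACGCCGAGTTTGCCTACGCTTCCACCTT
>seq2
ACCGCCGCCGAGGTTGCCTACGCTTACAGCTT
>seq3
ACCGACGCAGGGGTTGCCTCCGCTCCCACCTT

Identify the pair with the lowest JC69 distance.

seq1–seq2: 4/32 differ, p = 0.125, d = 0.137.
seq1–seq3: 5/32 differ, p = 0.156, d = 0.175.
seq2–seq3: 7/32 differ, p = 0.219, d = 0.259.
The smallest distance is between seq1 and seq2.

seq1 and seq2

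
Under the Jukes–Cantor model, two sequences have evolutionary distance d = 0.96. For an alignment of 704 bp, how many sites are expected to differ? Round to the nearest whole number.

Invert JC69: p = (3/4)(1 − e^(−4d/3)) = 0.75 × (1 − e^(-1.28)) = 0.75 × (1 − 0.278037) = 0.541472.
Expected differing sites = pL ≈ 0.541472 × 704 = 381.196288 ≈ 381.

381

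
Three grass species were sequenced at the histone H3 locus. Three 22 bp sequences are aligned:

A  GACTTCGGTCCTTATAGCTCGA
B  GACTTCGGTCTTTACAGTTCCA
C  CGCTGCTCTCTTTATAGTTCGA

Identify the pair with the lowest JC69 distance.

A and B

A–B: 4/22 differ, p = 0.182, d = 0.208.
A–C: 7/22 differ, p = 0.318, d = 0.414.
B–C: 7/22 differ, p = 0.318, d = 0.414.
The smallest distance is between A and B.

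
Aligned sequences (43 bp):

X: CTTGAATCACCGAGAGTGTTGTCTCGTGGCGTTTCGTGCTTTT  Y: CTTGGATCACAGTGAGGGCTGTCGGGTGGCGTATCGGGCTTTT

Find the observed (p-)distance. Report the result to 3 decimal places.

0.209

The sequences differ at 9 of 43 positions (sites 5, 11, 13, 17, 19, 24, 25, 33, 37).
p = 9/43 = 0.209302… ≈ 0.209 (to 3 d.p.).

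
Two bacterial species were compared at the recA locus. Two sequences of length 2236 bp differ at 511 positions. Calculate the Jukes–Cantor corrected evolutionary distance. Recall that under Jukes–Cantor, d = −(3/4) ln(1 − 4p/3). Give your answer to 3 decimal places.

p = 511/2236 ≈ 0.228533.
d = −(3/4) ln(1 − 4p/3) = −0.75 ln(1 − 0.304711) = −0.75 ln(0.695289)
  = −0.75 × (-0.363428) = 0.272571 substitutions/site.

0.273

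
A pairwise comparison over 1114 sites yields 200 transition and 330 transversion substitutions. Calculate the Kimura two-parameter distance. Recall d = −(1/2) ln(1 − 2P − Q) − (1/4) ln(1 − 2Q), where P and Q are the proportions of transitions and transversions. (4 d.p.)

0.7569

P = 200/1114 ≈ 0.179533 and Q = 330/1114 ≈ 0.29623.
Under the Kimura two-parameter model, d = −½ ln(1 − 2P − Q) − ¼ ln(1 − 2Q).
1 − 2P − Q = 0.344704, giving −½ ln(0.344704) = 0.532535.
1 − 2Q = 0.40754, giving −¼ ln(0.40754) = 0.224404.
d = 0.532535 + 0.224404 = 0.756939.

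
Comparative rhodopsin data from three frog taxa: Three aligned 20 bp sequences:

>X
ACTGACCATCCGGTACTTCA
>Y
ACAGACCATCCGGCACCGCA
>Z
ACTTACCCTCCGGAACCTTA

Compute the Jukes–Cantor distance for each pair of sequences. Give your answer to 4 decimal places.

d(X,Y) = 0.2326, d(X,Z) = 0.3041, d(Y,Z) = 0.3831

X–Y: 4/20 sites differ → p = 0.2, d = −0.75 ln(1 − 0.266667) = 0.232617 ≈ 0.2326.
X–Z: 5/20 sites differ → p = 0.25, d = −0.75 ln(1 − 0.333333) = 0.304098 ≈ 0.3041.
Y–Z: 6/20 sites differ → p = 0.3, d = −0.75 ln(1 − 0.4) = 0.383119 ≈ 0.3831.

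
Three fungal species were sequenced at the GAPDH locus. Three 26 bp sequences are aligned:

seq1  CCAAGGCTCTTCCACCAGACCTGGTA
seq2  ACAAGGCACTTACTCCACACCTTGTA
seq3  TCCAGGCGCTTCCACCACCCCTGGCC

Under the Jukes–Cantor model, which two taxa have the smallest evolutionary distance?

seq1–seq2: 6/26 differ, p = 0.231, d = 0.276.
seq1–seq3: 7/26 differ, p = 0.269, d = 0.334.
seq2–seq3: 9/26 differ, p = 0.346, d = 0.464.
The smallest distance is between seq1 and seq2.

seq1 and seq2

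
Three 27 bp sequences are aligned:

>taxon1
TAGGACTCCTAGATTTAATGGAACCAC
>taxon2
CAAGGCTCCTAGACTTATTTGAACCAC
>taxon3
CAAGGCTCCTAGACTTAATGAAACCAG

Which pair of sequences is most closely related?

taxon2 and taxon3

taxon1–taxon2: 6/27 differ, p = 0.222, d = 0.264.
taxon1–taxon3: 6/27 differ, p = 0.222, d = 0.264.
taxon2–taxon3: 4/27 differ, p = 0.148, d = 0.165.
The smallest distance is between taxon2 and taxon3.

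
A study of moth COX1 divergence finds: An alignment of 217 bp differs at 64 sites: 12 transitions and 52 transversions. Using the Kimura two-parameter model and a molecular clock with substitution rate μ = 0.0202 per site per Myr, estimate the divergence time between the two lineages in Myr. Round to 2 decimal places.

P = 12/217 ≈ 0.0553 and Q = 52/217 ≈ 0.239631.
Under the Kimura two-parameter model, d = −½ ln(1 − 2P − Q) − ¼ ln(1 − 2Q).
1 − 2P − Q = 0.649769, giving −½ ln(0.649769) = 0.215569.
1 − 2Q = 0.520738, giving −¼ ln(0.520738) = 0.163127.
d = 0.215569 + 0.163127 = 0.378696.
Under a molecular clock d = 2μt, so t = d/(2μ) = 0.378696 / (2 × 0.0202) = 9.37 Myr.

9.37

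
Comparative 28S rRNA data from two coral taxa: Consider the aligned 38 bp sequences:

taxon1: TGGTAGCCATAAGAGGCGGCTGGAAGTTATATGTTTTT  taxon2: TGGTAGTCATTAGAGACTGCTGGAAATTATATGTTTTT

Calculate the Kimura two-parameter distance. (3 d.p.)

Of 38 sites, 3 differences are transitions and 2 are transversions, so P = 3/38 ≈ 0.078947 and Q = 2/38 ≈ 0.052632.
Under the Kimura two-parameter model, d = −½ ln(1 − 2P − Q) − ¼ ln(1 − 2Q).
1 − 2P − Q = 0.789474, giving −½ ln(0.789474) = 0.118194.
1 − 2Q = 0.894736, giving −¼ ln(0.894736) = 0.027807.
d = 0.118194 + 0.027807 = 0.146001.

0.146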